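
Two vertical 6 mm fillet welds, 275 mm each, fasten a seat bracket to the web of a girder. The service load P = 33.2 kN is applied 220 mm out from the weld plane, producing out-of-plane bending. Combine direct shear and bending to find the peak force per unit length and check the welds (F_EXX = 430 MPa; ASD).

L_w = 2 × 275 = 550 mm; section modulus (unit throat) S = 2 × L²/6 = 25210 mm².
Direct shear f_v = P/L_w = 33.2×10³/550 = 60.36 N/mm.
Moment M = P × e = 33.2×10³ × 220 = 7304000 N·mm; bending f_b = M/S = 289.7 N/mm.
f_max = √(f_v² + f_b²) = √(60.36² + 289.7²) = 296 N/mm.
r_n/Ω = (1/2.0) × 0.6 × 430 × (0.707 × 6) = 547.2 N/mm → adequate.

f_max ≈ 296 N/mm; adequate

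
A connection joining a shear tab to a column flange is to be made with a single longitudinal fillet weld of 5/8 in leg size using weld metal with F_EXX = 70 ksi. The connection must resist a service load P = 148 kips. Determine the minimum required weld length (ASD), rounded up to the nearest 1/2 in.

L = 16 in

Throat t_e = 0.707 × 0.625 = 0.4419 in.
r_n/Ω = (0.6 × 70 × 0.4419) / 2.0 = 9.279 kip/in.
L_req = P / (r_n/Ω) = 148 / 9.279 = 15.95 in total.
Round up → use L = 16 in.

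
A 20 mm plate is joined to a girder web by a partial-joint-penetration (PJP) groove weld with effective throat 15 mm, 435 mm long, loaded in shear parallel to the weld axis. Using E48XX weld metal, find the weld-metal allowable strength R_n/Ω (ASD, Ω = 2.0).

R_n/Ω ≈ 940 kN

E48XX → F_EXX = 480 MPa.
Effective throat (given) t_e = 15 mm.
A_we = 15 × 435 = 6525 mm².
F_nw = 0.6 F_EXX = 288 MPa.
R_n/Ω = (288 × 6525) / 2.0 × 10⁻³ = 939.6 kN.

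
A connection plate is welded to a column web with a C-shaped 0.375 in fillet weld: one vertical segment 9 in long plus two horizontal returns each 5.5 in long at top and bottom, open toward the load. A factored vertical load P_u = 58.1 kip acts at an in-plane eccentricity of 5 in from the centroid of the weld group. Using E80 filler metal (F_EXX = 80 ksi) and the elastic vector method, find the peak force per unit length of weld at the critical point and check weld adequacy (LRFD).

Total weld length L_w = 20 in. Treat welds as unit-width lines.
Centroid: x̄ = 2×5.5×2.75 / 20 = 1.512 in from the vertical weld.
Polar moment about centroid: J = I_x + I_y = [9³/12 + 2×5.5×4.5²] + [9×1.512² + 2(5.5³/12 + 5.5×1.238²)] = 348.7 in³.
Direct shear f_v = P/L_w = 58.1 / 20 = 2.905 kip/in (vertical).
Torsion M = P·e = 58.1 × 5 = 290.5 kip·in.
Critical point at (x, y) = (3.987, 4.5) from centroid. f_tx = M·y/J = 3.749 kip/in; f_ty = M·x/J = 3.322 kip/in.
Resultant f_max = √[f_tx² + (f_v + f_ty)²] = √[3.749² + (2.905 + 3.322)²] = 7.269 kip/in.
Capacity per unit length: φr_n = 0.75 × 0.6 × 80 × (0.707 × 0.375) = 9.544 kip/in.
7.269 ≤ 9.544 → adequate.

f_max ≈ 7.27 kip/in; adequate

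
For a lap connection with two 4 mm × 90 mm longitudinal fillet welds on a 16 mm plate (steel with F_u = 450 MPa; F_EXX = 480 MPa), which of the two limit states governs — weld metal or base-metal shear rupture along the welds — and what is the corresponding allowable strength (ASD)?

R_n/Ω ≈ 73.3 kN (weld metal governs)

t_e = 0.707 × 4 = 2.828 mm; L = 180 mm.
Weld metal: R_n/Ω = (1/2.0) × 0.6 × 480 × 2.828 × 180 × 10⁻³ = 73.3 kN.
Base metal (shear rupture): R_n/Ω = (1/2.0) × 0.6 × 450 × 16 × 180 × 10⁻³ = 388.8 kN.
Governing: weld metal.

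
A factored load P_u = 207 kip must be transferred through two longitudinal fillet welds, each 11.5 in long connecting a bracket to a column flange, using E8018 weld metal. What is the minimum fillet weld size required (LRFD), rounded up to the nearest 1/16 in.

w = 3/8 in

E80XX → F_EXX = 80 ksi.
Total weld length L = 23 in.
Required throat t_e = P_u / (φ × 0.6 F_EXX × L) = 207 / (0.75 × 0.6 × 80 × 23) = 0.25 in.
Required leg w = t_e / 0.707 = 0.3536 in → use 3/8 in.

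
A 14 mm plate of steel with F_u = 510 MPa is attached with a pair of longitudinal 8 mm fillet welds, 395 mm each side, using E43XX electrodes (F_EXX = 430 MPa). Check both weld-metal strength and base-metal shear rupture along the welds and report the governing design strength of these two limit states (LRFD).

φR_n ≈ 865 kN (weld metal governs)

t_e = 0.707 × 8 = 5.656 mm; L = 790 mm.
Weld metal: φR_n = 0.75 × 0.6 × 430 × 5.656 × 790 × 10⁻³ = 864.6 kN.
Base metal (shear rupture): φR_n = 0.75 × 0.6 × 510 × 14 × 790 × 10⁻³ = 2538 kN.
Governing: weld metal.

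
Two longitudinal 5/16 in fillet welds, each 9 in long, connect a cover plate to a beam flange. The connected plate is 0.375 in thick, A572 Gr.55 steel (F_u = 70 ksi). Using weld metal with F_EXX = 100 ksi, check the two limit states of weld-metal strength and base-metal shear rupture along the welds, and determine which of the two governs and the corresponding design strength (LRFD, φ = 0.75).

φR_n ≈ 179 kip (weld metal governs)

t_e = 0.707 × 0.3125 = 0.2209 in; L = 18 in.
Weld metal: φR_n = 0.75 × 0.6 × 100 × 0.2209 × 18 = 179 kip.
Base metal (shear rupture): φR_n = 0.75 × 0.6 × 70 × 0.375 × 18 = 212.6 kip.
Governing: weld metal.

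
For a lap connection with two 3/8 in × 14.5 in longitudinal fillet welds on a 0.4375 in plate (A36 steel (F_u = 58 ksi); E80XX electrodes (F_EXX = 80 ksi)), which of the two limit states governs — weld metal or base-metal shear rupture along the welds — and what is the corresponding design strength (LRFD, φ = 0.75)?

φR_n ≈ 277 kips (weld metal governs)

t_e = 0.707 × 0.375 = 0.2651 in; L = 29 in.
Weld metal: φR_n = 0.75 × 0.6 × 80 × 0.2651 × 29 = 276.8 kips.
Base metal (shear rupture): φR_n = 0.75 × 0.6 × 58 × 0.4375 × 29 = 331.1 kips.
Governing: weld metal.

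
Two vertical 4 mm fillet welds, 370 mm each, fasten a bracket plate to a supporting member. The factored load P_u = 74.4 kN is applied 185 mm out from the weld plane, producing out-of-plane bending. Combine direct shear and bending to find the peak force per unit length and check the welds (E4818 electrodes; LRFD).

f_max ≈ 318 N/mm; adequate

E48XX → F_EXX = 480 MPa.
L_w = 2 × 370 = 740 mm; section modulus (unit throat) S = 2 × L²/6 = 45630 mm².
Direct shear f_v = P/L_w = 74.4×10³/740 = 100.5 N/mm.
Moment M = P × e = 74.4×10³ × 185 = 13764000 N·mm; bending f_b = M/S = 301.6 N/mm.
f_max = √(f_v² + f_b²) = √(100.5² + 301.6²) = 317.9 N/mm.
φr_n = 0.75 × 0.6 × 480 × (0.707 × 4) = 610.8 N/mm → adequate.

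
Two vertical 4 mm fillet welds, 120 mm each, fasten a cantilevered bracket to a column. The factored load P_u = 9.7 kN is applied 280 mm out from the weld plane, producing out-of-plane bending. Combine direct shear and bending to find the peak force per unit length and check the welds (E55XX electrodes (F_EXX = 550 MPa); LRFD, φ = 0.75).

f_max ≈ 567 N/mm; adequate

L_w = 2 × 120 = 240 mm; section modulus (unit throat) S = 2 × L²/6 = 4800 mm².
Direct shear f_v = P/L_w = 9.7×10³/240 = 40.42 N/mm.
Moment M = P × e = 9.7×10³ × 280 = 2716000 N·mm; bending f_b = M/S = 565.8 N/mm.
f_max = √(f_v² + f_b²) = √(40.42² + 565.8²) = 567.3 N/mm.
φr_n = 0.75 × 0.6 × 550 × (0.707 × 4) = 699.9 N/mm → adequate.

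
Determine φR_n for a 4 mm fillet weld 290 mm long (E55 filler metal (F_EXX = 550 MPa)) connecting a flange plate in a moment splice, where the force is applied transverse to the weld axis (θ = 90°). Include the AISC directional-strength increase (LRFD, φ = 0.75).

t_e = 0.707 × 4 = 2.828 mm; A_we = 2.828 × 290 = 820.1 mm².
Directional factor: 1.0 + 0.5 sin^1.5(90°) = 1.5.
F_nw = 0.6 × 550 × 1.5 = 495 MPa.
φR_n = 0.75 × 495 × 820.1 × 10⁻³ = 304.5 kN.

φR_n ≈ 304 kN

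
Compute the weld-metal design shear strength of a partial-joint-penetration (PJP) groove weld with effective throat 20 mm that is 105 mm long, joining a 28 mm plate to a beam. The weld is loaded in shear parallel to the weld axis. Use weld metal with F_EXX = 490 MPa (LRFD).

φR_n ≈ 463 kN

Effective throat (given) t_e = 20 mm.
A_we = 20 × 105 = 2100 mm².
F_nw = 0.6 F_EXX = 294 MPa.
φR_n = 0.75 × 294 × 2100 × 10⁻³ = 463 kN.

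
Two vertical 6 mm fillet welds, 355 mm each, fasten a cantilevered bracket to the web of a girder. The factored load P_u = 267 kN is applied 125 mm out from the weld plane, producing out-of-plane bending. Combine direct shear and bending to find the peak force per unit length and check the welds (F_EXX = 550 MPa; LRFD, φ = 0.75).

L_w = 2 × 355 = 710 mm; section modulus (unit throat) S = 2 × L²/6 = 42010 mm².
Direct shear f_v = P/L_w = 267×10³/710 = 376.1 N/mm.
Moment M = P × e = 267×10³ × 125 = 33375000 N·mm; bending f_b = M/S = 794.5 N/mm.
f_max = √(f_v² + f_b²) = √(376.1² + 794.5²) = 879 N/mm.
φr_n = 0.75 × 0.6 × 550 × (0.707 × 6) = 1050 N/mm → adequate.

f_max ≈ 879 N/mm; adequate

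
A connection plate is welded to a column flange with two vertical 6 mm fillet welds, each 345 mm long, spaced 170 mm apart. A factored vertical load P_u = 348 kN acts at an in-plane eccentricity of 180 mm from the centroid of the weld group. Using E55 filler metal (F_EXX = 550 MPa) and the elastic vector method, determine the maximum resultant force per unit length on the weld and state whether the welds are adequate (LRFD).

f_max ≈ 1320 N/mm; NOT adequate

Total weld length L_w = 690 mm. Treat welds as unit-width lines.
Polar moment about centroid: J = 2[d³/12 + d(b/2)²] = 2[345³/12 + 345×85²] = 11830000 mm³.
Direct shear f_v = P/L_w = 348×10³ / 690 = 504.3 N/mm (vertical).
Torsion M = P·e = 348×10³ × 180 = 62640000 N·mm.
Critical point at (x, y) = (85, 172.5) from centroid. f_tx = M·y/J = 913.5 N/mm; f_ty = M·x/J = 450.1 N/mm.
Resultant f_max = √[f_tx² + (f_v + f_ty)²] = √[913.5² + (504.3 + 450.1)²] = 1321 N/mm.
Capacity per unit length: φr_n = 0.75 × 0.6 × 550 × (0.707 × 6) = 1050 N/mm.
1321 > 1050 → NOT adequate.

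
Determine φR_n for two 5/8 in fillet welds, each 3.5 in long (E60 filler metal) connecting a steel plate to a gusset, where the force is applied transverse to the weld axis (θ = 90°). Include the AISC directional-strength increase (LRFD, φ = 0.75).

E60XX → F_EXX = 60 ksi.
t_e = 0.707 × 0.625 = 0.4419 in; A_we = 0.4419 × 7 = 3.093 in².
Directional factor: 1.0 + 0.5 sin^1.5(90°) = 1.5.
F_nw = 0.6 × 60 × 1.5 = 54 ksi.
φR_n = 0.75 × 54 × 3.093 = 125.3 kip.

φR_n ≈ 125 kip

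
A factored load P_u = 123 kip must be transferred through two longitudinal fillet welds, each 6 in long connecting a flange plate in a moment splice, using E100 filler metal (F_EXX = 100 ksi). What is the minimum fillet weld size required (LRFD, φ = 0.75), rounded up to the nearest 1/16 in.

Total weld length L = 12 in.
Required throat t_e = P_u / (φ × 0.6 F_EXX × L) = 123 / (0.75 × 0.6 × 100 × 12) = 0.2278 in.
Required leg w = t_e / 0.707 = 0.3222 in → use 3/8 in.

w = 3/8 in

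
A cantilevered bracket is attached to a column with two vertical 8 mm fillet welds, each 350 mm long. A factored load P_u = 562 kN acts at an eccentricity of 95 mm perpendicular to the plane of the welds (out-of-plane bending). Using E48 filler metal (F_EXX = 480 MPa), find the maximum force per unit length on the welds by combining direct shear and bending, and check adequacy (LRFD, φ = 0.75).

f_max ≈ 1530 N/mm; NOT adequate

L_w = 2 × 350 = 700 mm; section modulus (unit throat) S = 2 × L²/6 = 40830 mm².
Direct shear f_v = P/L_w = 562×10³/700 = 802.9 N/mm.
Moment M = P × e = 562×10³ × 95 = 53390000 N·mm; bending f_b = M/S = 1308 N/mm.
f_max = √(f_v² + f_b²) = √(802.9² + 1308²) = 1534 N/mm.
φr_n = 0.75 × 0.6 × 480 × (0.707 × 8) = 1222 N/mm → NOT adequate.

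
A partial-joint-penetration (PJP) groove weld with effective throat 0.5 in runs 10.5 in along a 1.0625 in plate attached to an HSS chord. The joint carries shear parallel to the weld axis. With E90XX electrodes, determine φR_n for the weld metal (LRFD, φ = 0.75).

E90XX → F_EXX = 90 ksi.
Effective throat (given) t_e = 0.5 in.
A_we = 0.5 × 10.5 = 5.25 in².
F_nw = 0.6 F_EXX = 54 ksi.
φR_n = 0.75 × 54 × 5.25 = 212.6 kips.

φR_n ≈ 213 kips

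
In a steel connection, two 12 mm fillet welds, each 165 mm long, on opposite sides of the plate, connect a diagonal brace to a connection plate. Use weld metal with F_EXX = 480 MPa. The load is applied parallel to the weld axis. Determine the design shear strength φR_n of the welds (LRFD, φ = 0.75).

Effective throat t_e = 0.707 × 12 = 8.484 mm.
Total length L = 330 mm; A_we = 8.484 × 330 = 2800 mm².
F_nw = 0.6 F_EXX = 0.6 × 480 = 288 MPa.
φR_n = 0.75 × 288 × 2800 × 10⁻³ = 604.7 kN.

φR_n ≈ 605 kN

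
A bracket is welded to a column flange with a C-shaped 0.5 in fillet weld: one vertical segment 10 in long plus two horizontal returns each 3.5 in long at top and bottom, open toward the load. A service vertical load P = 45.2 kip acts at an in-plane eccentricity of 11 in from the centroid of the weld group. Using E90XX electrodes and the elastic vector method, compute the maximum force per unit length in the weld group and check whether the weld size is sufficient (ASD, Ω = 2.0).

f_max ≈ 11.8 kip/in; NOT adequate

E90XX → F_EXX = 90 ksi.
Total weld length L_w = 17 in. Treat welds as unit-width lines.
Centroid: x̄ = 2×3.5×1.75 / 17 = 0.7206 in from the vertical weld.
Polar moment about centroid: J = I_x + I_y = [10³/12 + 2×3.5×5²] + [10×0.7206² + 2(3.5³/12 + 3.5×1.029²)] = 278.1 in³.
Direct shear f_v = P/L_w = 45.2 / 17 = 2.659 kip/in (vertical).
Torsion M = P·e = 45.2 × 11 = 497.2 kip·in.
Critical point at (x, y) = (2.779, 5) from centroid. f_tx = M·y/J = 8.94 kip/in; f_ty = M·x/J = 4.969 kip/in.
Resultant f_max = √[f_tx² + (f_v + f_ty)²] = √[8.94² + (2.659 + 4.969)²] = 11.75 kip/in.
Capacity per unit length: r_n/Ω = (1/2.0) × 0.6 × 90 × (0.707 × 0.5) = 9.544 kip/in.
11.75 > 9.544 → NOT adequate.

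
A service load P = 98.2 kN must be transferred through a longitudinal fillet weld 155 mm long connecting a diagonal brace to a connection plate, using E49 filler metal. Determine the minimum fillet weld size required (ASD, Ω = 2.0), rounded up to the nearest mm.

w = 7 mm

E49XX → F_EXX = 490 MPa.
Total weld length L = 155 mm.
Required throat t_e = P × Ω / (0.6 F_EXX × L) = 98.2 × 2.0 / (0.6 × 490 × 155 × 10⁻³) = 4.31 mm.
Required leg w = t_e / 0.707 = 6.096 mm → use 7 mm.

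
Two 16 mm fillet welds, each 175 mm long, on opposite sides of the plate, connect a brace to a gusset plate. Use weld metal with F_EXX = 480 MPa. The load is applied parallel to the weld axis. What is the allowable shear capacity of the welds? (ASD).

Effective throat t_e = 0.707 × 16 = 11.31 mm.
Total length L = 350 mm; A_we = 11.31 × 350 = 3959 mm².
F_nw = 0.6 F_EXX = 0.6 × 480 = 288 MPa.
R_n = 288 × 3959 × 10⁻³ = 1140 kN; R_n/Ω = 1140/2.0 = 570.1 kN.

R_n/Ω ≈ 570 kN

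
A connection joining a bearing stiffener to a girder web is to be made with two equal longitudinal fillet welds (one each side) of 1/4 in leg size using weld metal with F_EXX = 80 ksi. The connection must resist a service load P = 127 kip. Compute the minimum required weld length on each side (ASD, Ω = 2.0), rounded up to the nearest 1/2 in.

Throat t_e = 0.707 × 0.25 = 0.1767 in.
r_n/Ω = (0.6 × 80 × 0.1767) / 2.0 = 4.242 kip/in.
L_req = P / (r_n/Ω) = 127 / 4.242 = 29.94 in total.
Per side: 29.94 / 2 = 14.97 in.
Round up → use L = 15 in on each side.

L = 15 in on each side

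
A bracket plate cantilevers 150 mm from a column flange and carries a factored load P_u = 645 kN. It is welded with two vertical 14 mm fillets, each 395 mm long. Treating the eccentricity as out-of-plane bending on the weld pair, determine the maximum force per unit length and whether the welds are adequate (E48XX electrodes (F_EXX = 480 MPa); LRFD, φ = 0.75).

L_w = 2 × 395 = 790 mm; section modulus (unit throat) S = 2 × L²/6 = 52010 mm².
Direct shear f_v = P/L_w = 645×10³/790 = 816.5 N/mm.
Moment M = P × e = 645×10³ × 150 = 96750000 N·mm; bending f_b = M/S = 1860 N/mm.
f_max = √(f_v² + f_b²) = √(816.5² + 1860²) = 2032 N/mm.
φr_n = 0.75 × 0.6 × 480 × (0.707 × 14) = 2138 N/mm → adequate.

f_max ≈ 2030 N/mm; adequate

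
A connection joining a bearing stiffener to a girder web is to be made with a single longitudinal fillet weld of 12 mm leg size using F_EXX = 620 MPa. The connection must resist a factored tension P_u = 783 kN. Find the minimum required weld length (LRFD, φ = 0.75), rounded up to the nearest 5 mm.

L = 335 mm

Throat t_e = 0.707 × 12 = 8.484 mm.
φr_n = 0.75 × 0.6 × 620 × 8.484 × 10⁻³ = 2.367 kN/mm.
L_req = P_u / φr_n = 783 / 2.367 = 330.8 mm total.
Round up → use L = 335 mm.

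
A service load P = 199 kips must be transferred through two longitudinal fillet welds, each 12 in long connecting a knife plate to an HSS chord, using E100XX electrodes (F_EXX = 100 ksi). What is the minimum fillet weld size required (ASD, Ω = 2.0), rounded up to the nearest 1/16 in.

w = 7/16 in

Total weld length L = 24 in.
Required throat t_e = P × Ω / (0.6 F_EXX × L) = 199 × 2.0 / (0.6 × 100 × 24) = 0.2764 in.
Required leg w = t_e / 0.707 = 0.3909 in → use 7/16 in.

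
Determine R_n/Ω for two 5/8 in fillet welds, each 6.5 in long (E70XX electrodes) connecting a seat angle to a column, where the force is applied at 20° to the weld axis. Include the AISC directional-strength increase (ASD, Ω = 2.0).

R_n/Ω ≈ 133 kips

E70XX → F_EXX = 70 ksi.
t_e = 0.707 × 0.625 = 0.4419 in; A_we = 0.4419 × 13 = 5.744 in².
Directional factor: 1.0 + 0.5 sin^1.5(20°) = 1.1.
F_nw = 0.6 × 70 × 1.1 = 46.2 ksi.
R_n/Ω = (46.2 × 5.744) / 2.0 = 132.7 kips.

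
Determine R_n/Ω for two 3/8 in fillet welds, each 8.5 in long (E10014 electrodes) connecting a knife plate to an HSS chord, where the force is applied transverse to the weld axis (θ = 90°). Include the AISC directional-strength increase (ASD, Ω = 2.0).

R_n/Ω ≈ 203 kip

E100XX → F_EXX = 100 ksi.
t_e = 0.707 × 0.375 = 0.2651 in; A_we = 0.2651 × 17 = 4.507 in².
Directional factor: 1.0 + 0.5 sin^1.5(90°) = 1.5.
F_nw = 0.6 × 100 × 1.5 = 90 ksi.
R_n/Ω = (90 × 4.507) / 2.0 = 202.8 kip.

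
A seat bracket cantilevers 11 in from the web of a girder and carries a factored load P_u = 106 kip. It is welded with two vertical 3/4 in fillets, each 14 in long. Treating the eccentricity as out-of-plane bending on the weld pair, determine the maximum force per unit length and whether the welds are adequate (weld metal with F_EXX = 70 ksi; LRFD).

L_w = 2 × 14 = 28 in; section modulus (unit throat) S = 2 × L²/6 = 65.33 in².
Direct shear f_v = P/L_w = 106/28 = 3.786 kip/in.
Moment M = P × e = 106 × 11 = 1166 kip·in; bending f_b = M/S = 17.85 kip/in.
f_max = √(f_v² + f_b²) = √(3.786² + 17.85²) = 18.24 kip/in.
φr_n = 0.75 × 0.6 × 70 × (0.707 × 0.75) = 16.7 kip/in → NOT adequate.

f_max ≈ 18.2 kip/in; NOT adequate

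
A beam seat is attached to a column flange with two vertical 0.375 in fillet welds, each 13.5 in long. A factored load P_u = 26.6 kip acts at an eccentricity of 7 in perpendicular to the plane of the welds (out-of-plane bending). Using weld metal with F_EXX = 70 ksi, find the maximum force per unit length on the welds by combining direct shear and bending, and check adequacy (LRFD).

f_max ≈ 3.22 kip/in; adequate

L_w = 2 × 13.5 = 27 in; section modulus (unit throat) S = 2 × L²/6 = 60.75 in².
Direct shear f_v = P/L_w = 26.6/27 = 0.9852 kip/in.
Moment M = P × e = 26.6 × 7 = 186.2 kip·in; bending f_b = M/S = 3.065 kip/in.
f_max = √(f_v² + f_b²) = √(0.9852² + 3.065²) = 3.219 kip/in.
φr_n = 0.75 × 0.6 × 70 × (0.707 × 0.375) = 8.351 kip/in → adequate.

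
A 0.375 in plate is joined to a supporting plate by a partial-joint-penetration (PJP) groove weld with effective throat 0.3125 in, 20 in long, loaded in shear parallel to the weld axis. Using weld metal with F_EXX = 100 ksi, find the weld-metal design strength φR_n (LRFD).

Effective throat (given) t_e = 0.3125 in.
A_we = 0.3125 × 20 = 6.25 in².
F_nw = 0.6 F_EXX = 60 ksi.
φR_n = 0.75 × 60 × 6.25 = 281.2 kip.

φR_n ≈ 281 kip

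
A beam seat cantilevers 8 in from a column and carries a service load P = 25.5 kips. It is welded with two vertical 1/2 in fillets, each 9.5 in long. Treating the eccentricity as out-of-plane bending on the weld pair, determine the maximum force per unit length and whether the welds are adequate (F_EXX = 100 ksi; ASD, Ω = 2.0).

L_w = 2 × 9.5 = 19 in; section modulus (unit throat) S = 2 × L²/6 = 30.08 in².
Direct shear f_v = P/L_w = 25.5/19 = 1.342 kip/in.
Moment M = P × e = 25.5 × 8 = 204 kip·in; bending f_b = M/S = 6.781 kip/in.
f_max = √(f_v² + f_b²) = √(1.342² + 6.781²) = 6.913 kip/in.
r_n/Ω = (1/2.0) × 0.6 × 100 × (0.707 × 0.5) = 10.6 kip/in → adequate.

f_max ≈ 6.91 kip/in; adequate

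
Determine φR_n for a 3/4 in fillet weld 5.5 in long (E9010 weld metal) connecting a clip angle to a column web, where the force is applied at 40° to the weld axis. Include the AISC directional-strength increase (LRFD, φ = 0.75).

E90XX → F_EXX = 90 ksi.
t_e = 0.707 × 0.75 = 0.5302 in; A_we = 0.5302 × 5.5 = 2.916 in².
Directional factor: 1.0 + 0.5 sin^1.5(40°) = 1.258.
F_nw = 0.6 × 90 × 1.258 = 67.91 ksi.
φR_n = 0.75 × 67.91 × 2.916 = 148.5 kip.

φR_n ≈ 149 kip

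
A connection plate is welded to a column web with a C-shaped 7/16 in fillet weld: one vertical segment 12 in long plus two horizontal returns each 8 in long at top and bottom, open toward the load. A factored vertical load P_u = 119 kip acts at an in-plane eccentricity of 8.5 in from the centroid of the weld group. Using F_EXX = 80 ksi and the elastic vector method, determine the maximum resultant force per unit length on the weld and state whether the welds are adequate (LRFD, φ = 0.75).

f_max ≈ 12.5 kip/in; NOT adequate

Total weld length L_w = 28 in. Treat welds as unit-width lines.
Centroid: x̄ = 2×8×4 / 28 = 2.286 in from the vertical weld.
Polar moment about centroid: J = I_x + I_y = [12³/12 + 2×8×6²] + [12×2.286² + 2(8³/12 + 8×1.714²)] = 915 in³.
Direct shear f_v = P/L_w = 119 / 28 = 4.25 kip/in (vertical).
Torsion M = P·e = 119 × 8.5 = 1011.5 kip·in.
Critical point at (x, y) = (5.714, 6) from centroid. f_tx = M·y/J = 6.632 kip/in; f_ty = M·x/J = 6.317 kip/in.
Resultant f_max = √[f_tx² + (f_v + f_ty)²] = √[6.632² + (4.25 + 6.317)²] = 12.48 kip/in.
Capacity per unit length: φr_n = 0.75 × 0.6 × 80 × (0.707 × 0.4375) = 11.14 kip/in.
12.48 > 11.14 → NOT adequate.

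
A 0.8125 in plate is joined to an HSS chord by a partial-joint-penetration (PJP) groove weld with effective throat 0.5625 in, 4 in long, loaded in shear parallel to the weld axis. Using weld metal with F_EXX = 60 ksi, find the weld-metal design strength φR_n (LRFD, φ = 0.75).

Effective throat (given) t_e = 0.5625 in.
A_we = 0.5625 × 4 = 2.25 in².
F_nw = 0.6 F_EXX = 36 ksi.
φR_n = 0.75 × 36 × 2.25 = 60.75 kips.

φR_n ≈ 60.8 kips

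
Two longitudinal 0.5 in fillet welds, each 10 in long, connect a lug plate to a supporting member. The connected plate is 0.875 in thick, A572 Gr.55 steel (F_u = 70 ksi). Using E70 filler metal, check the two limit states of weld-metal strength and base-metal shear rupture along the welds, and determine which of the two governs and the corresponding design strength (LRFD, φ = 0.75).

φR_n ≈ 223 kips (weld metal governs)

E70XX → F_EXX = 70 ksi.
t_e = 0.707 × 0.5 = 0.3535 in; L = 20 in.
Weld metal: φR_n = 0.75 × 0.6 × 70 × 0.3535 × 20 = 222.7 kips.
Base metal (shear rupture): φR_n = 0.75 × 0.6 × 70 × 0.875 × 20 = 551.2 kips.
Governing: weld metal.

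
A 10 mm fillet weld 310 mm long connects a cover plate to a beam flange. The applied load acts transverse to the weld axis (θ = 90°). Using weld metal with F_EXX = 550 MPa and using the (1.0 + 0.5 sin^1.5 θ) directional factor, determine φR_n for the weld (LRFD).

φR_n ≈ 814 kN

t_e = 0.707 × 10 = 7.07 mm; A_we = 7.07 × 310 = 2192 mm².
Directional factor: 1.0 + 0.5 sin^1.5(90°) = 1.5.
F_nw = 0.6 × 550 × 1.5 = 495 MPa.
φR_n = 0.75 × 495 × 2192 × 10⁻³ = 813.7 kN.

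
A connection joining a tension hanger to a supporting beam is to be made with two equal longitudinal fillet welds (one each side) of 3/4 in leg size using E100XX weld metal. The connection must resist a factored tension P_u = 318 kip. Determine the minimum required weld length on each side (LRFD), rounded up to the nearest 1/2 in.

L = 7 in on each side

E100XX → F_EXX = 100 ksi.
Throat t_e = 0.707 × 0.75 = 0.5302 in.
φr_n = 0.75 × 0.6 × 100 × 0.5302 = 23.86 kip/in.
L_req = P_u / φr_n = 318 / 23.86 = 13.33 in total.
Per side: 13.33 / 2 = 6.664 in.
Round up → use L = 7 in on each side.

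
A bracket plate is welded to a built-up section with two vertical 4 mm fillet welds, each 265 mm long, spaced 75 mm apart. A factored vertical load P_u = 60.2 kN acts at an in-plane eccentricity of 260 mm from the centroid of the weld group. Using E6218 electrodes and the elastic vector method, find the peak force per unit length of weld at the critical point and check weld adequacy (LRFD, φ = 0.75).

f_max ≈ 601 N/mm; adequate

E62XX → F_EXX = 620 MPa.
Total weld length L_w = 530 mm. Treat welds as unit-width lines.
Polar moment about centroid: J = 2[d³/12 + d(b/2)²] = 2[265³/12 + 265×37.5²] = 3847000 mm³.
Direct shear f_v = P/L_w = 60.2×10³ / 530 = 113.6 N/mm (vertical).
Torsion M = P·e = 60.2×10³ × 260 = 15652000 N·mm.
Critical point at (x, y) = (37.5, 132.5) from centroid. f_tx = M·y/J = 539.1 N/mm; f_ty = M·x/J = 152.6 N/mm.
Resultant f_max = √[f_tx² + (f_v + f_ty)²] = √[539.1² + (113.6 + 152.6)²] = 601.2 N/mm.
Capacity per unit length: φr_n = 0.75 × 0.6 × 620 × (0.707 × 4) = 789 N/mm.
601.2 ≤ 789 → adequate.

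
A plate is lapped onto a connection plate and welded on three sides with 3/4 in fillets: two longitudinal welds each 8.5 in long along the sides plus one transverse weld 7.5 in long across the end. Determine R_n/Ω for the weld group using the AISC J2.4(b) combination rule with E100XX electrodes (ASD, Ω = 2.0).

E100XX → F_EXX = 100 ksi.
t_e = 0.707 × 0.75 = 0.5302 in.
R_nwl = 0.6 × 100 × 0.5302 × 17 = 540.9 kip (longitudinal, 2 welds).
R_nwt = 0.6 × 100 × 0.5302 × 7.5 = 238.6 kip (transverse, base value).
(i) R_nwl + R_nwt = 779.5 kip; (ii) 0.85 R_nwl + 1.5 R_nwt = 817.6 kip.
R_n = max = 817.6 kip [governs: (ii)]; R_n/Ω = 408.8 kip.

R_n/Ω ≈ 409 kip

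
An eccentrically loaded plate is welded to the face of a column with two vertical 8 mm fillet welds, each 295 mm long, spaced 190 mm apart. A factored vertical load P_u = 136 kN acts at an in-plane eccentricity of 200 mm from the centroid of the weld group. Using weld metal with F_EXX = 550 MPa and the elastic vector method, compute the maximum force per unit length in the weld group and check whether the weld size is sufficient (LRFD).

f_max ≈ 651 N/mm; adequate

Total weld length L_w = 590 mm. Treat welds as unit-width lines.
Polar moment about centroid: J = 2[d³/12 + d(b/2)²] = 2[295³/12 + 295×95²] = 9603000 mm³.
Direct shear f_v = P/L_w = 136×10³ / 590 = 230.5 N/mm (vertical).
Torsion M = P·e = 136×10³ × 200 = 27200000 N·mm.
Critical point at (x, y) = (95, 147.5) from centroid. f_tx = M·y/J = 417.8 N/mm; f_ty = M·x/J = 269.1 N/mm.
Resultant f_max = √[f_tx² + (f_v + f_ty)²] = √[417.8² + (230.5 + 269.1)²] = 651.2 N/mm.
Capacity per unit length: φr_n = 0.75 × 0.6 × 550 × (0.707 × 8) = 1400 N/mm.
651.2 ≤ 1400 → adequate.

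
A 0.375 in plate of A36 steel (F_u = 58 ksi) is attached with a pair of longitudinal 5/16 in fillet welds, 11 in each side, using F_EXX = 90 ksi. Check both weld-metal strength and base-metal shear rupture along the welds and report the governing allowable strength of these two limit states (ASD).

R_n/Ω ≈ 131 kip (weld metal governs)

t_e = 0.707 × 0.3125 = 0.2209 in; L = 22 in.
Weld metal: R_n/Ω = (1/2.0) × 0.6 × 90 × 0.2209 × 22 = 131.2 kip.
Base metal (shear rupture): R_n/Ω = (1/2.0) × 0.6 × 58 × 0.375 × 22 = 143.5 kip.
Governing: weld metal.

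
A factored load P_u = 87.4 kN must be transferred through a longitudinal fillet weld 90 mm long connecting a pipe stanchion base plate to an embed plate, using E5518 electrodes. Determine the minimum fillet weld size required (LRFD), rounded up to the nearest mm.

E55XX → F_EXX = 550 MPa.
Total weld length L = 90 mm.
Required throat t_e = P_u / (φ × 0.6 F_EXX × L) = 87.4 / (0.75 × 0.6 × 550 × 90 × 10⁻³) = 3.924 mm.
Required leg w = t_e / 0.707 = 5.55 mm → use 6 mm.

w = 6 mm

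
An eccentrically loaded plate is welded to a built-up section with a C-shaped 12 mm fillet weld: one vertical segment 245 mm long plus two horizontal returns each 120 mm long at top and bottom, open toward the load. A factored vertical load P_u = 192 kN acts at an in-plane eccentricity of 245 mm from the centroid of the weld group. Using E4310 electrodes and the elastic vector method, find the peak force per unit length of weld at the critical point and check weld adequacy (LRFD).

E43XX → F_EXX = 430 MPa.
Total weld length L_w = 485 mm. Treat welds as unit-width lines.
Centroid: x̄ = 2×120×60 / 485 = 29.69 mm from the vertical weld.
Polar moment about centroid: J = I_x + I_y = [245³/12 + 2×120×122.5²] + [245×29.69² + 2(120³/12 + 120×30.31²)] = 5551000 mm³.
Direct shear f_v = P/L_w = 192×10³ / 485 = 395.9 N/mm (vertical).
Torsion M = P·e = 192×10³ × 245 = 47040000 N·mm.
Critical point at (x, y) = (90.31, 122.5) from centroid. f_tx = M·y/J = 1038 N/mm; f_ty = M·x/J = 765.2 N/mm.
Resultant f_max = √[f_tx² + (f_v + f_ty)²] = √[1038² + (395.9 + 765.2)²] = 1557 N/mm.
Capacity per unit length: φr_n = 0.75 × 0.6 × 430 × (0.707 × 12) = 1642 N/mm.
1557 ≤ 1642 → adequate.

f_max ≈ 1560 N/mm; adequate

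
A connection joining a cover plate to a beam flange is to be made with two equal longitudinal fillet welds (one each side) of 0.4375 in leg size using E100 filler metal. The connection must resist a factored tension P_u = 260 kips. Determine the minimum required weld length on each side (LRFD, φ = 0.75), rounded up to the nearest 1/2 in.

E100XX → F_EXX = 100 ksi.
Throat t_e = 0.707 × 0.4375 = 0.3093 in.
φr_n = 0.75 × 0.6 × 100 × 0.3093 = 13.92 kips/in.
L_req = P_u / φr_n = 260 / 13.92 = 18.68 in total.
Per side: 18.68 / 2 = 9.34 in.
Round up → use L = 9.5 in on each side.

L = 9.5 in on each side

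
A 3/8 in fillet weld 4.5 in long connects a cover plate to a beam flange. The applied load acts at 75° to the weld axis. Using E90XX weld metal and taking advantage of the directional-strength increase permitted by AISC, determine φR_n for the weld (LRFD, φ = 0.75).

φR_n ≈ 71.3 kip

E90XX → F_EXX = 90 ksi.
t_e = 0.707 × 0.375 = 0.2651 in; A_we = 0.2651 × 4.5 = 1.193 in².
Directional factor: 1.0 + 0.5 sin^1.5(75°) = 1.475.
F_nw = 0.6 × 90 × 1.475 = 79.63 ksi.
φR_n = 0.75 × 79.63 × 1.193 = 71.25 kip.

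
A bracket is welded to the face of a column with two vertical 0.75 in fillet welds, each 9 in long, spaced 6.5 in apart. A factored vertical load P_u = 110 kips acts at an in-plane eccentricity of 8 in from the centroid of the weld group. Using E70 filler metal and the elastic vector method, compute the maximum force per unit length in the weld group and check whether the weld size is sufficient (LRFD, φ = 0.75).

f_max ≈ 19.9 kip/in; NOT adequate

E70XX → F_EXX = 70 ksi.
Total weld length L_w = 18 in. Treat welds as unit-width lines.
Polar moment about centroid: J = 2[d³/12 + d(b/2)²] = 2[9³/12 + 9×3.25²] = 311.6 in³.
Direct shear f_v = P/L_w = 110 / 18 = 6.111 kip/in (vertical).
Torsion M = P·e = 110 × 8 = 880 kip·in.
Critical point at (x, y) = (3.25, 4.5) from centroid. f_tx = M·y/J = 12.71 kip/in; f_ty = M·x/J = 9.178 kip/in.
Resultant f_max = √[f_tx² + (f_v + f_ty)²] = √[12.71² + (6.111 + 9.178)²] = 19.88 kip/in.
Capacity per unit length: φr_n = 0.75 × 0.6 × 70 × (0.707 × 0.75) = 16.7 kip/in.
19.88 > 16.7 → NOT adequate.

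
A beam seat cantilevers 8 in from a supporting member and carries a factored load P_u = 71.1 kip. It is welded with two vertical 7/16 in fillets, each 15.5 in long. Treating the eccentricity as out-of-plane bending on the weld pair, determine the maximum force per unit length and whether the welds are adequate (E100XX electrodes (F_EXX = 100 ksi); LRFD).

f_max ≈ 7.46 kip/in; adequate

L_w = 2 × 15.5 = 31 in; section modulus (unit throat) S = 2 × L²/6 = 80.08 in².
Direct shear f_v = P/L_w = 71.1/31 = 2.294 kip/in.
Moment M = P × e = 71.1 × 8 = 568.8 kip·in; bending f_b = M/S = 7.103 kip/in.
f_max = √(f_v² + f_b²) = √(2.294² + 7.103²) = 7.464 kip/in.
φr_n = 0.75 × 0.6 × 100 × (0.707 × 0.4375) = 13.92 kip/in → adequate.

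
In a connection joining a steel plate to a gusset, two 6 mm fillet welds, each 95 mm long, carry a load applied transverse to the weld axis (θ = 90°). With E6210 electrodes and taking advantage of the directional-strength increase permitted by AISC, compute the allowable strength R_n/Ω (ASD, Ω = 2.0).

E62XX → F_EXX = 620 MPa.
t_e = 0.707 × 6 = 4.242 mm; A_we = 4.242 × 190 = 806 mm².
Directional factor: 1.0 + 0.5 sin^1.5(90°) = 1.5.
F_nw = 0.6 × 620 × 1.5 = 558 MPa.
R_n/Ω = (558 × 806) / 2.0 × 10⁻³ = 224.9 kN.

R_n/Ω ≈ 225 kN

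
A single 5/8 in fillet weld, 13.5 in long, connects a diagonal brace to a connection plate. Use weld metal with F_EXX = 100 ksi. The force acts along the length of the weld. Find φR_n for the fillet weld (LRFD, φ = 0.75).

Effective throat t_e = 0.707 × 0.625 = 0.4419 in.
Total length L = 13.5 in; A_we = 0.4419 × 13.5 = 5.965 in².
F_nw = 0.6 F_EXX = 0.6 × 100 = 60 ksi.
φR_n = 0.75 × 60 × 5.965 = 268.4 kips.

φR_n ≈ 268 kips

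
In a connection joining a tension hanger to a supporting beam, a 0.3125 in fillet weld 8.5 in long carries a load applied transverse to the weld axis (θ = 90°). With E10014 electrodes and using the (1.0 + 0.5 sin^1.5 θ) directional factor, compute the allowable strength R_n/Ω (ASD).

E100XX → F_EXX = 100 ksi.
t_e = 0.707 × 0.3125 = 0.2209 in; A_we = 0.2209 × 8.5 = 1.878 in².
Directional factor: 1.0 + 0.5 sin^1.5(90°) = 1.5.
F_nw = 0.6 × 100 × 1.5 = 90 ksi.
R_n/Ω = (90 × 1.878) / 2.0 = 84.51 kip.

R_n/Ω ≈ 84.5 kip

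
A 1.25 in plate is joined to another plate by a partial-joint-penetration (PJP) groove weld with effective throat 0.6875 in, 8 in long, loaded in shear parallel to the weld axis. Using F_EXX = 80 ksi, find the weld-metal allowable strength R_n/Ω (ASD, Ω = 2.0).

Effective throat (given) t_e = 0.6875 in.
A_we = 0.6875 × 8 = 5.5 in².
F_nw = 0.6 F_EXX = 48 ksi.
R_n/Ω = (48 × 5.5) / 2.0 = 132 kip.

R_n/Ω ≈ 132 kip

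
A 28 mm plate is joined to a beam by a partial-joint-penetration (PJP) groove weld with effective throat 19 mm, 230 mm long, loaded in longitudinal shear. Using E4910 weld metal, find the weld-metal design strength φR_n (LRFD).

E49XX → F_EXX = 490 MPa.
Effective throat (given) t_e = 19 mm.
A_we = 19 × 230 = 4370 mm².
F_nw = 0.6 F_EXX = 294 MPa.
φR_n = 0.75 × 294 × 4370 × 10⁻³ = 963.6 kN.

φR_n ≈ 964 kN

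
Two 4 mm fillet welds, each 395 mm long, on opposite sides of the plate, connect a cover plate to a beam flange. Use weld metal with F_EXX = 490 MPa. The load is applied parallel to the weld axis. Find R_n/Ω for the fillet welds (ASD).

R_n/Ω ≈ 328 kN

Effective throat t_e = 0.707 × 4 = 2.828 mm.
Total length L = 790 mm; A_we = 2.828 × 790 = 2234 mm².
F_nw = 0.6 F_EXX = 0.6 × 490 = 294 MPa.
R_n = 294 × 2234 × 10⁻³ = 656.8 kN; R_n/Ω = 656.8/2.0 = 328.4 kN.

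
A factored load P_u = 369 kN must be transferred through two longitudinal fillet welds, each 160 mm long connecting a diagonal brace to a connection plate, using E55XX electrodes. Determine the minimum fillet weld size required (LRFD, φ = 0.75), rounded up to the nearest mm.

E55XX → F_EXX = 550 MPa.
Total weld length L = 320 mm.
Required throat t_e = P_u / (φ × 0.6 F_EXX × L) = 369 / (0.75 × 0.6 × 550 × 320 × 10⁻³) = 4.659 mm.
Required leg w = t_e / 0.707 = 6.59 mm → use 7 mm.

w = 7 mm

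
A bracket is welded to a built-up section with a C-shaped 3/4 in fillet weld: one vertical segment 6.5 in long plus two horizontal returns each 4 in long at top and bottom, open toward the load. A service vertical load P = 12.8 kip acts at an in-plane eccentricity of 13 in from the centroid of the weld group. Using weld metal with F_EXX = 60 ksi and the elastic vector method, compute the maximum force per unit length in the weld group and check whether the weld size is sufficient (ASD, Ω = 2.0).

f_max ≈ 6.09 kip/in; adequate

Total weld length L_w = 14.5 in. Treat welds as unit-width lines.
Centroid: x̄ = 2×4×2 / 14.5 = 1.103 in from the vertical weld.
Polar moment about centroid: J = I_x + I_y = [6.5³/12 + 2×4×3.25²] + [6.5×1.103² + 2(4³/12 + 4×0.8966²)] = 132.4 in³.
Direct shear f_v = P/L_w = 12.8 / 14.5 = 0.8828 kip/in (vertical).
Torsion M = P·e = 12.8 × 13 = 166.4 kip·in.
Critical point at (x, y) = (2.897, 3.25) from centroid. f_tx = M·y/J = 4.085 kip/in; f_ty = M·x/J = 3.64 kip/in.
Resultant f_max = √[f_tx² + (f_v + f_ty)²] = √[4.085² + (0.8828 + 3.64)²] = 6.095 kip/in.
Capacity per unit length: r_n/Ω = (1/2.0) × 0.6 × 60 × (0.707 × 0.75) = 9.544 kip/in.
6.095 ≤ 9.544 → adequate.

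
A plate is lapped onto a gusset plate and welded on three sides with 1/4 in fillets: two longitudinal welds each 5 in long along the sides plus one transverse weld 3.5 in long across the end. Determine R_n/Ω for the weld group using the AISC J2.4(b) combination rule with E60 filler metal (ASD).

R_n/Ω ≈ 43.7 kip

E60XX → F_EXX = 60 ksi.
t_e = 0.707 × 0.25 = 0.1767 in.
R_nwl = 0.6 × 60 × 0.1767 × 10 = 63.63 kip (longitudinal, 2 welds).
R_nwt = 0.6 × 60 × 0.1767 × 3.5 = 22.27 kip (transverse, base value).
(i) R_nwl + R_nwt = 85.9 kip; (ii) 0.85 R_nwl + 1.5 R_nwt = 87.49 kip.
R_n = max = 87.49 kip [governs: (ii)]; R_n/Ω = 43.75 kip.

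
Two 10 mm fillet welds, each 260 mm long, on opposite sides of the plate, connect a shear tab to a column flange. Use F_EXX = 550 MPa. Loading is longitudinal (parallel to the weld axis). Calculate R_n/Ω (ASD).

Effective throat t_e = 0.707 × 10 = 7.07 mm.
Total length L = 520 mm; A_we = 7.07 × 520 = 3676 mm².
F_nw = 0.6 F_EXX = 0.6 × 550 = 330 MPa.
R_n = 330 × 3676 × 10⁻³ = 1213 kN; R_n/Ω = 1213/2.0 = 606.6 kN.

R_n/Ω ≈ 607 kN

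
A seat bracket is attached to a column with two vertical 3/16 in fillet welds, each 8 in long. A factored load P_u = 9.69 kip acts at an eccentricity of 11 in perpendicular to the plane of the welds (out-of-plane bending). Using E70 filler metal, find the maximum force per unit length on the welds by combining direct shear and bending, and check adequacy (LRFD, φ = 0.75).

E70XX → F_EXX = 70 ksi.
L_w = 2 × 8 = 16 in; section modulus (unit throat) S = 2 × L²/6 = 21.33 in².
Direct shear f_v = P/L_w = 9.69/16 = 0.6056 kip/in.
Moment M = P × e = 9.69 × 11 = 106.59 kip·in; bending f_b = M/S = 4.996 kip/in.
f_max = √(f_v² + f_b²) = √(0.6056² + 4.996²) = 5.033 kip/in.
φr_n = 0.75 × 0.6 × 70 × (0.707 × 0.1875) = 4.176 kip/in → NOT adequate.

f_max ≈ 5.03 kip/in; NOT adequate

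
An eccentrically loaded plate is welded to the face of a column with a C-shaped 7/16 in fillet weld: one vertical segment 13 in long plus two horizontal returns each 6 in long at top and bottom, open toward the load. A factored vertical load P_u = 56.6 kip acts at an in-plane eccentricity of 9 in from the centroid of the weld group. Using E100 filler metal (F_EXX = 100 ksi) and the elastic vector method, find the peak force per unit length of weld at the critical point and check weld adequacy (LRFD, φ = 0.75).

Total weld length L_w = 25 in. Treat welds as unit-width lines.
Centroid: x̄ = 2×6×3 / 25 = 1.44 in from the vertical weld.
Polar moment about centroid: J = I_x + I_y = [13³/12 + 2×6×6.5²] + [13×1.44² + 2(6³/12 + 6×1.56²)] = 782.2 in³.
Direct shear f_v = P/L_w = 56.6 / 25 = 2.264 kip/in (vertical).
Torsion M = P·e = 56.6 × 9 = 509.4 kip·in.
Critical point at (x, y) = (4.56, 6.5) from centroid. f_tx = M·y/J = 4.233 kip/in; f_ty = M·x/J = 2.969 kip/in.
Resultant f_max = √[f_tx² + (f_v + f_ty)²] = √[4.233² + (2.264 + 2.969)²] = 6.731 kip/in.
Capacity per unit length: φr_n = 0.75 × 0.6 × 100 × (0.707 × 0.4375) = 13.92 kip/in.
6.731 ≤ 13.92 → adequate.

f_max ≈ 6.73 kip/in; adequate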